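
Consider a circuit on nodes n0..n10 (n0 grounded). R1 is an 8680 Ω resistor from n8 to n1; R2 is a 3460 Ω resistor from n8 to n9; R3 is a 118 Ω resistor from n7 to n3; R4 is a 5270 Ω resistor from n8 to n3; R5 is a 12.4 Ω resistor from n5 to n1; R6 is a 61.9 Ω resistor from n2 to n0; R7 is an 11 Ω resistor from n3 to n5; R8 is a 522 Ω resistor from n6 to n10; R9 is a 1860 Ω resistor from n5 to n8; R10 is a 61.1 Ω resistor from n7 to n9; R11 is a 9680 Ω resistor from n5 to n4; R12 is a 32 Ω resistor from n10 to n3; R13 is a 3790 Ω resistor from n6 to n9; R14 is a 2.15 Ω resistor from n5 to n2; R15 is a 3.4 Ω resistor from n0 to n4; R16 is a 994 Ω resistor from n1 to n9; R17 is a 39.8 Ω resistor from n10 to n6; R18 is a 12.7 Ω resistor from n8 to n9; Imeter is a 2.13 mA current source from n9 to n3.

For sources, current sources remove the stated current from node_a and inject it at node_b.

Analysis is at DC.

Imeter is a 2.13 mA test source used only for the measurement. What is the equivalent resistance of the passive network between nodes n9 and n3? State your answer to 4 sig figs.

MNA unknowns: 10 node voltages V₁..V_10
R1: Y=0.0001152 on G[8,1]
R2: Y=0.0002890 on G[8,9]
R3: Y=0.008475 on G[7,3]
R4: Y=0.0001898 on G[8,3]
R5: Y=0.08065 on G[5,1]
R6: Y=0.01616 on G[2,0]
R7: Y=0.09091 on G[3,5]
R8: Y=0.001916 on G[6,10]
R9: Y=0.0005376 on G[5,8]
R10: Y=0.01637 on G[7,9]
R11: Y=0.0001033 on G[5,4]
R12: Y=0.03125 on G[10,3]
R13: Y=0.0002639 on G[6,9]
R14: Y=0.4651 on G[5,2]
R15: Y=0.2941 on G[0,4]
R16: Y=0.001006 on G[1,9]
R17: Y=0.02513 on G[10,6]
R18: Y=0.07874 on G[8,9]
Imeter: z[9]−=0.00213, z[3]+=0.00213
solve → V1=-0.003752, V2=0.000, V3=0.004932, V4=0.000, V5=0.000, V6=-5.323e-05, V7=-0.1788, V8=-0.2710, V9=-0.2739, V10=0.002619

R_eq = 130.9 Ω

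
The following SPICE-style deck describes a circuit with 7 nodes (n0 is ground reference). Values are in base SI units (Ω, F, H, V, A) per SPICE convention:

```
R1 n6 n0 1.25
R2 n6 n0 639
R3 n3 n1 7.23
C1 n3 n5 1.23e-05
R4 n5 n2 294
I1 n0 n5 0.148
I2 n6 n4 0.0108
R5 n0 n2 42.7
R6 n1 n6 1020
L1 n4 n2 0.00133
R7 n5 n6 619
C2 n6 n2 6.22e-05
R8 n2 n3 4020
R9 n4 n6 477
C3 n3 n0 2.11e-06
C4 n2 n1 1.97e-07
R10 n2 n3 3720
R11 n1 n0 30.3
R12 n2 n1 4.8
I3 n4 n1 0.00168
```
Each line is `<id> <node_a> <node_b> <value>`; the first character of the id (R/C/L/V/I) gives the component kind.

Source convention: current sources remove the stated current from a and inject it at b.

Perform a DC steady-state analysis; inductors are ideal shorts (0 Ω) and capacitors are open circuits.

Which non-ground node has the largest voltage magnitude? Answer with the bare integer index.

5

Element admittances at DC:
  Y(R1) = 0.8000 S between n6,n0
  Y(R2) = 0.001565 S between n6,n0
  Y(R3) = 0.1383 S between n3,n1
  Y(C1) = 0.000 S between n3,n5
  Y(R4) = 0.003401 S between n5,n2
  I1: injects 0.148 A into n5 (from n0)
  I2: injects 0.0108 A into n4 (from n6)
  Y(R5) = 0.02342 S between n0,n2
  Y(R6) = 0.0009804 S between n1,n6
  L1: short n4↔n2 (DC inductor)
  Y(R7) = 0.001616 S between n5,n6
  Y(C2) = 0.000 S between n6,n2
  Y(R8) = 0.0002488 S between n2,n3
  Y(R9) = 0.002096 S between n4,n6
  Y(C3) = 0.000 S between n3,n0
  Y(C4) = 0.000 S between n2,n1
  Y(R10) = 0.0002688 S between n2,n3
  Y(R11) = 0.03300 S between n1,n0
  Y(R12) = 0.2083 S between n2,n1
  I3: injects 0.00168 A into n1 (from n4)
Assemble and solve the 7×7 MNA system:
  V(n1)=1.719  V(n2)=1.990  V(n3)=1.720  V(n4)=1.990  V(n5)=30.87  V(n6)=0.05572
  i(L1)=0.005064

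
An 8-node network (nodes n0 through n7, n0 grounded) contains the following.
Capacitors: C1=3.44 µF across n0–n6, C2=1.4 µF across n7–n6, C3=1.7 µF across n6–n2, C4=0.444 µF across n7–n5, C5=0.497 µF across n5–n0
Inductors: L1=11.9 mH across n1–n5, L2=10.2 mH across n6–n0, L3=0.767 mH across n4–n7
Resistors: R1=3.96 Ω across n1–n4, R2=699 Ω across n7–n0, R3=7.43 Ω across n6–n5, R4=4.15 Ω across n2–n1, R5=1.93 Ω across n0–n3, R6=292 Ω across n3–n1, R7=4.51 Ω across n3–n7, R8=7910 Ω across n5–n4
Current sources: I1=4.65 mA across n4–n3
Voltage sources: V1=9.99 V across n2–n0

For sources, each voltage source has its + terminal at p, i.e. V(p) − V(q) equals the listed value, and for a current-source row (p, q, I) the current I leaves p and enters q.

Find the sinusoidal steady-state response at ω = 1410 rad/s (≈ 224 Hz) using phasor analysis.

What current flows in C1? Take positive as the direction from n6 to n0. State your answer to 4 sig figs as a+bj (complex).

-0.005616+0.01405j A

MNA unknowns: 7 node voltages V₁..V_7 plus 1 source current (V1)
C1: Y=0.000+0.004850j on G[0,6]
C2: Y=0.000+0.001974j on G[7,6]
L1: Y=0.000-0.05960j on G[1,5]
R1: Y=0.2525+0.000j on G[1,4]
C3: Y=0.000+0.002397j on G[6,2]
C4: Y=0.000+0.0006260j on G[7,5]
R2: Y=0.001431+0.000j on G[7,0]
R3: Y=0.1346+0.000j on G[6,5]
R4: Y=0.2410+0.000j on G[2,1]
R5: Y=0.5181+0.000j on G[0,3]
R6: Y=0.003425+0.000j on G[3,1]
C5: Y=0.000+0.0007008j on G[5,0]
R7: Y=0.2217+0.000j on G[3,7]
R8: Y=0.0001264+0.000j on G[5,4]
L2: Y=0.000-0.06953j on G[6,0]
L3: Y=0.000-0.9247j on G[4,7]
I1: z[4]−=0.00465, z[3]+=0.00465
V1: row V2−V0=9.99, i_V1 at 2,0
solve → V1=6.862+0.7998j, V2=9.990+0.000j, V3=1.303+0.01778j, V4=4.231+0.7606j, V5=3.417-0.3806j, V6=2.897+1.158j, V7=4.242+0.04725j
aux → i_V1=-0.7565+0.1757j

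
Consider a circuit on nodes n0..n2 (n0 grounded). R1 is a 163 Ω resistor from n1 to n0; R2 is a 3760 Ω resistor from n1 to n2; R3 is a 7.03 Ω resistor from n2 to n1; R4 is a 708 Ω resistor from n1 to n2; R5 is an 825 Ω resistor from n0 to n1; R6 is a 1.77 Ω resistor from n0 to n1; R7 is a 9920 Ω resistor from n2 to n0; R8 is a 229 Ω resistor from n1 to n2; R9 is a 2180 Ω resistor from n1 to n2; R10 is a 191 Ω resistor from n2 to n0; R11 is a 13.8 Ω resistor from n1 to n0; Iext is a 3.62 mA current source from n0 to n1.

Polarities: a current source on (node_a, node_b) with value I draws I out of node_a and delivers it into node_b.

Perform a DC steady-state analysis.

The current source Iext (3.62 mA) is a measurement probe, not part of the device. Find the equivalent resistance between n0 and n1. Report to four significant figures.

R_eq = 1.539 Ω

MNA unknowns: 2 node voltages V₁..V_2
R1: Y=0.006135 on G[1,0]
R2: Y=0.0002660 on G[1,2]
R3: Y=0.1422 on G[2,1]
R4: Y=0.001412 on G[1,2]
R5: Y=0.001212 on G[0,1]
R6: Y=0.5650 on G[0,1]
R7: Y=0.0001008 on G[2,0]
R8: Y=0.004367 on G[1,2]
R9: Y=0.0004587 on G[1,2]
R10: Y=0.005236 on G[2,0]
R11: Y=0.07246 on G[1,0]
Iext: z[0]−=0.00362, z[1]+=0.00362
solve → V1=0.005570, V2=0.005377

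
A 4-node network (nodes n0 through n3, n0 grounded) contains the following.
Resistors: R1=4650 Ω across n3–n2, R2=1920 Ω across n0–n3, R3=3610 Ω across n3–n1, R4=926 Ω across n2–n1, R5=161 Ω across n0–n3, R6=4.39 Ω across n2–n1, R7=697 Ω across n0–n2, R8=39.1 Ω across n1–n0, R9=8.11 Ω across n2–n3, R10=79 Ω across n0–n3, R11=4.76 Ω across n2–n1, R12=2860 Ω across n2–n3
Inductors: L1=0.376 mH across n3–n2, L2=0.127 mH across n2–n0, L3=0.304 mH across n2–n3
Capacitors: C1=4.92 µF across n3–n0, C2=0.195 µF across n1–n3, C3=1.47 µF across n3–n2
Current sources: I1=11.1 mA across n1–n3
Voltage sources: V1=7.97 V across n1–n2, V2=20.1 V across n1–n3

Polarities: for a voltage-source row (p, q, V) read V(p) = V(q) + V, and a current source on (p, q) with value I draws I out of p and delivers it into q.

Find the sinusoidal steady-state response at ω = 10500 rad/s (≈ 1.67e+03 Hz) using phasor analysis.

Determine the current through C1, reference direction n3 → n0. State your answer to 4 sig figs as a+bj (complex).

-0.005378-0.6726j A

MNA unknowns: 3 node voltages V₁..V_3 plus 2 source currents (V1, V2)
R1: Y=0.0002151+0.000j on G[3,2]
R2: Y=0.0005208+0.000j on G[0,3]
L1: Y=0.000-0.2533j on G[3,2]
C1: Y=0.000+0.05166j on G[3,0]
I1: z[1]−=0.0111, z[3]+=0.0111
R3: Y=0.0002770+0.000j on G[3,1]
R4: Y=0.001080+0.000j on G[2,1]
C2: Y=0.000+0.002048j on G[1,3]
L2: Y=0.000-0.7499j on G[2,0]
R5: Y=0.006211+0.000j on G[0,3]
R6: Y=0.2278+0.000j on G[2,1]
R7: Y=0.001435+0.000j on G[0,2]
R8: Y=0.02558+0.000j on G[1,0]
R9: Y=0.1233+0.000j on G[2,3]
C3: Y=0.000+0.01543j on G[3,2]
R10: Y=0.01266+0.000j on G[0,3]
R11: Y=0.2101+0.000j on G[2,1]
L3: Y=0.000-0.3133j on G[2,3]
R12: Y=0.0003497+0.000j on G[2,3]
V1: row V1−V2=7.97, i_V1 at 1,2
V2: row V1−V3=20.1, i_V2 at 1,3
solve → V1=7.079+0.1041j, V2=-0.8905+0.1041j, V3=-13.02+0.1041j
aux → i_V1=-1.919-6.017j, i_V2=-1.777+5.974j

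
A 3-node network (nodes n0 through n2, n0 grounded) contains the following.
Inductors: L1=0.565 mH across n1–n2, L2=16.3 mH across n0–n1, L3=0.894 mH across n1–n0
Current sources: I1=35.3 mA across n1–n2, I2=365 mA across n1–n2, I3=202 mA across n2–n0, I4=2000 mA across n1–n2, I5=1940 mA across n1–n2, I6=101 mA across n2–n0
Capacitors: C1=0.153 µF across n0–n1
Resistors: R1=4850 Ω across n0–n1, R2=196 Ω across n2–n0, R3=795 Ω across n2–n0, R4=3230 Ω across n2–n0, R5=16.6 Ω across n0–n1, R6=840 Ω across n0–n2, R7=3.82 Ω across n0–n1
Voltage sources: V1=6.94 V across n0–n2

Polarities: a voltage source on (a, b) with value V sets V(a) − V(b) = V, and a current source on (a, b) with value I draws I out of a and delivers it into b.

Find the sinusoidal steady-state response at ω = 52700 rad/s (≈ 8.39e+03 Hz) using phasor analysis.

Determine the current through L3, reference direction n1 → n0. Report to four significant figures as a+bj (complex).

-0.02657+0.2819j A

MNA unknowns: 2 node voltages V₁..V_2 plus 1 source current (V1)
L1: Y=0.000-0.03358j on G[1,2]
I1: z[1]−=0.0353, z[2]+=0.0353
C1: Y=0.000+0.008063j on G[0,1]
R1: Y=0.0002062+0.000j on G[0,1]
I2: z[1]−=0.365, z[2]+=0.365
I3: z[2]−=0.202, z[0]+=0.202
R2: Y=0.005102+0.000j on G[2,0]
I4: z[1]−=2, z[2]+=2
L2: Y=0.000-0.001164j on G[0,1]
I5: z[1]−=1.94, z[2]+=1.94
R3: Y=0.001258+0.000j on G[2,0]
I6: z[2]−=0.101, z[0]+=0.101
R4: Y=0.0003096+0.000j on G[2,0]
R5: Y=0.06024+0.000j on G[0,1]
R6: Y=0.001190+0.000j on G[0,2]
L3: Y=0.000-0.02123j on G[1,0]
R7: Y=0.2618+0.000j on G[0,1]
V1: row V0−V2=6.94, i_V1 at 0,2
solve → V1=-13.28-1.252j, V2=-6.940+0.000j
aux → i_V1=-4.050-0.2130j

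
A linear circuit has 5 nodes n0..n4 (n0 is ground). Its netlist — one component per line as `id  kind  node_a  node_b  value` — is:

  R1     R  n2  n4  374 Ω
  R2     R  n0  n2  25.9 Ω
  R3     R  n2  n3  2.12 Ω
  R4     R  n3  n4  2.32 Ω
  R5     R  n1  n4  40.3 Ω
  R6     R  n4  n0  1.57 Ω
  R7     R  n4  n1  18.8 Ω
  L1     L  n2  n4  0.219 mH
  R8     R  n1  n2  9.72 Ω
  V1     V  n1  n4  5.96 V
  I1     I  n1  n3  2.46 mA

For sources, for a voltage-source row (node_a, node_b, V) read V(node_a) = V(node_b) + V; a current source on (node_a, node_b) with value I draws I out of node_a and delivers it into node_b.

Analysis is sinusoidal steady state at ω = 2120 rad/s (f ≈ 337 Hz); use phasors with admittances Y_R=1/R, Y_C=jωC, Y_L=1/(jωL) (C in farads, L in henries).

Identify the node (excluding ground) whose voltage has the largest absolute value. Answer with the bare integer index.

Apply KCL at each of the 4 non-ground nodes and solve the resulting linear system.
Node n1: branches {R5, R7, R8, V1, I1} → V_1 = 5.957-0.01584j
Node n2: branches {R1, R2, R3, L1, R8} → V_2 = 0.04456+0.2614j
Node n3: branches {R3, R4, I1} → V_3 = 0.02472+0.1290j
Node n4: branches {R1, R4, R5, R6, R7, L1, V1} → V_4 = -0.002701-0.01584j
Source currents: i(V1)=-1.076+0.02852j

1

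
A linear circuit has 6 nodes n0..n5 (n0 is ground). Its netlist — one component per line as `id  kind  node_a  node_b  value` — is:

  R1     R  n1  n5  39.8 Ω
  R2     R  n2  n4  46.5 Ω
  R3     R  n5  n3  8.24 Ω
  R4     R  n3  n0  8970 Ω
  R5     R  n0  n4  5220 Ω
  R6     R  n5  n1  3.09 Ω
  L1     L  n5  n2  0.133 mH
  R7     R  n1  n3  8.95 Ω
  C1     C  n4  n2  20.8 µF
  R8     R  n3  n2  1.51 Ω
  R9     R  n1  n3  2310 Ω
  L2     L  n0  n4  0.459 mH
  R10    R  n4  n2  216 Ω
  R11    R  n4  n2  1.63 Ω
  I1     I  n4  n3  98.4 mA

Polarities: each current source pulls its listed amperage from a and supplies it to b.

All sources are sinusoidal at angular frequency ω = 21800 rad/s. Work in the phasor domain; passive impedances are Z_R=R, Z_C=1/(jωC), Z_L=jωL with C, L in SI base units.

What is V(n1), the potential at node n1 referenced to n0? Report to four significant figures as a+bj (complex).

0.1507-0.02713j V

Apply KCL at each of the 5 non-ground nodes and solve the resulting linear system.
Node n1: branches {R1, R6, R7, R9} → V_1 = 0.1507-0.02713j
Node n2: branches {R2, L1, C1, R8, R10, R11} → V_2 = 0.1023-0.07280j
Node n3: branches {R3, R4, R7, R8, R9, I1} → V_3 = 0.2216-0.05948j
Node n4: branches {R2, R5, C1, L2, R10, R11, I1} → V_4 = -6.683e-05-0.0002471j
Node n5: branches {R1, R3, R6, L1} → V_5 = 0.1279-0.01673j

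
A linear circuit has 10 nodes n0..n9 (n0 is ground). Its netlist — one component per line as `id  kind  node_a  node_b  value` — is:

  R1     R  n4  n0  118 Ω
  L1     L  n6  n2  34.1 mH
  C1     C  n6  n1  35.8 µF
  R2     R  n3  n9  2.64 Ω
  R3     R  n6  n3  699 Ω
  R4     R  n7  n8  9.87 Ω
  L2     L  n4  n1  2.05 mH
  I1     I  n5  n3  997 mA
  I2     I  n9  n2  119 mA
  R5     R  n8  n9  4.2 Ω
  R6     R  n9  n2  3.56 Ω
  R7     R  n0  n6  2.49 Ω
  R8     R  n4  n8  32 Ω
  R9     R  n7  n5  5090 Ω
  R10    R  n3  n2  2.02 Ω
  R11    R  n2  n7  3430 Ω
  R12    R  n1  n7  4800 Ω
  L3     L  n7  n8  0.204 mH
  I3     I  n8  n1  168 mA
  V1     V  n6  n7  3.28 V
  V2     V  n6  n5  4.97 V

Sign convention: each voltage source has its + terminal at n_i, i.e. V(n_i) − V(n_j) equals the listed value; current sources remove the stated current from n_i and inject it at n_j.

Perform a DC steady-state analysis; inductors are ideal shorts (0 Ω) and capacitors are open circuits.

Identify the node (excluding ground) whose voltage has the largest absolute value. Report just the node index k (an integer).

Element admittances at DC:
  Y(R1) = 0.008475 S between n4,n0
  L1: short n6↔n2 (DC inductor)
  Y(C1) = 0.000 S between n6,n1
  Y(R2) = 0.3788 S between n3,n9
  Y(R3) = 0.001431 S between n6,n3
  Y(R4) = 0.1013 S between n7,n8
  L2: short n4↔n1 (DC inductor)
  I1: injects 0.997 A into n3 (from n5)
  I2: injects 0.119 A into n2 (from n9)
  Y(R5) = 0.2381 S between n8,n9
  Y(R6) = 0.2809 S between n9,n2
  Y(R7) = 0.4016 S between n0,n6
  Y(R8) = 0.03125 S between n4,n8
  Y(R9) = 0.0001965 S between n7,n5
  Y(R10) = 0.4950 S between n3,n2
  Y(R11) = 0.0002915 S between n2,n7
  Y(R12) = 0.0002083 S between n1,n7
  L3: short n7↔n8 (DC inductor)
  I3: injects 0.168 A into n1 (from n8)
  V1: constraint V(n6)−V(n7) = 3.28
  V2: constraint V(n6)−V(n5) = 4.97
Assemble and solve the 14×14 MNA system:
  V(n1)=1.597  V(n2)=-0.03369  V(n3)=0.8291  V(n4)=1.597  V(n5)=-5.004  V(n6)=-0.03369  V(n7)=-3.314  V(n8)=-3.314  V(n9)=-0.6721
  i(L1)=-0.3659  i(L2)=-0.1670  i(L3)=-0.6144  i(V1)=-0.6160  i(V2)=0.9967

5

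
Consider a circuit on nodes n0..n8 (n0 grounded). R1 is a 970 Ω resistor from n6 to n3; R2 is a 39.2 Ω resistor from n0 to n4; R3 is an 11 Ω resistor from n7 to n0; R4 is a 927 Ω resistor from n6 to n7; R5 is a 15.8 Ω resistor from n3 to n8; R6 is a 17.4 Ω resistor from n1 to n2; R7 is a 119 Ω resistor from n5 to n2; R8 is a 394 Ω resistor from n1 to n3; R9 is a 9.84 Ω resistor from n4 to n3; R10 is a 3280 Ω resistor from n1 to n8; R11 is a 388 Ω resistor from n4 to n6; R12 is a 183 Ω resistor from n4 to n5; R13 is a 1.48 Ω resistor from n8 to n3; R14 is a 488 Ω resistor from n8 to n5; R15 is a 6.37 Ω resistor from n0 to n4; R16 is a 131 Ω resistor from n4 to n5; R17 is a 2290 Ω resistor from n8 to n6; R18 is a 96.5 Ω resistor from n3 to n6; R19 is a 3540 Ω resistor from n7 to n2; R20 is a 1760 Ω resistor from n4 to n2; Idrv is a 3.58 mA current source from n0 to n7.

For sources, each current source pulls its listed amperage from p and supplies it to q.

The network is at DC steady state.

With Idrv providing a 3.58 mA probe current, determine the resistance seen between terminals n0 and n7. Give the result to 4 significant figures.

Apply KCL at each of the 8 non-ground nodes and solve the resulting linear system.
Node n1: branches {R6, R8, R10} → V_1 = 0.001565
Node n2: branches {R6, R7, R19, R20} → V_2 = 0.001612
Node n3: branches {R1, R5, R8, R9, R13, R18} → V_3 = 0.0006022
Node n4: branches {R2, R9, R11, R12, R15, R16, R20} → V_4 = 0.0002682
Node n5: branches {R7, R12, R14, R16} → V_5 = 0.0007771
Node n6: branches {R1, R4, R11, R17, R18} → V_6 = 0.003210
Node n7: branches {R3, R4, R19, Idrv} → V_7 = 0.03884
Node n8: branches {R5, R10, R13, R14, R17} → V_8 = 0.0006047

R_eq = 10.85 Ω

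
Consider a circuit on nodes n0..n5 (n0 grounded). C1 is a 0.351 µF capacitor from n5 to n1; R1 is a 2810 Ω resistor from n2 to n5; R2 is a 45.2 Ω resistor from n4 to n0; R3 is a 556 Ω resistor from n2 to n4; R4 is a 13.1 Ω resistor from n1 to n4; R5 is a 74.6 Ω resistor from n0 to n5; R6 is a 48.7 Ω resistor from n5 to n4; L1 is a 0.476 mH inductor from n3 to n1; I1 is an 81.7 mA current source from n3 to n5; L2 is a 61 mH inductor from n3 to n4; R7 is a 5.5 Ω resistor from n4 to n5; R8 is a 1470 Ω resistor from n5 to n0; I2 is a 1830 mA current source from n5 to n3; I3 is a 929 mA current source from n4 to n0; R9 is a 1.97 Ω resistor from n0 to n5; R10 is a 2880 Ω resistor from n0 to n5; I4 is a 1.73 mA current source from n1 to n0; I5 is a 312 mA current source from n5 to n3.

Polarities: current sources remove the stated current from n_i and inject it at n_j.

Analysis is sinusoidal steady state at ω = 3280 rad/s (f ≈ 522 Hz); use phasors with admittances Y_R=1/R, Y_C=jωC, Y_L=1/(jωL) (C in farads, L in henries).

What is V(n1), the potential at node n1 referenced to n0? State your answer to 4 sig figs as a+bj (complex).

29.99+1.095j V

MNA unknowns: 5 node voltages V₁..V_5
C1: Y=0.000+0.001151j on G[5,1]
R1: Y=0.0003559+0.000j on G[2,5]
R2: Y=0.02212+0.000j on G[4,0]
R3: Y=0.001799+0.000j on G[2,4]
R4: Y=0.07634+0.000j on G[1,4]
R5: Y=0.01340+0.000j on G[0,5]
R6: Y=0.02053+0.000j on G[5,4]
L1: Y=0.000-0.6405j on G[3,1]
I1: z[3]−=0.0817, z[5]+=0.0817
L2: Y=0.000-0.004998j on G[3,4]
R7: Y=0.1818+0.000j on G[4,5]
R8: Y=0.0006803+0.000j on G[5,0]
I2: z[5]−=1.83, z[3]+=1.83
I3: z[4]−=0.929, z[0]+=0.929
R9: Y=0.5076+0.000j on G[0,5]
R10: Y=0.0003472+0.000j on G[0,5]
I4: z[1]−=0.00173, z[0]+=0.00173
I5: z[5]−=0.312, z[3]+=0.312
solve → V1=29.99+1.095j, V2=2.435-0.1303j, V3=29.78+4.278j, V4=3.298-0.1574j, V5=-1.923+0.006672j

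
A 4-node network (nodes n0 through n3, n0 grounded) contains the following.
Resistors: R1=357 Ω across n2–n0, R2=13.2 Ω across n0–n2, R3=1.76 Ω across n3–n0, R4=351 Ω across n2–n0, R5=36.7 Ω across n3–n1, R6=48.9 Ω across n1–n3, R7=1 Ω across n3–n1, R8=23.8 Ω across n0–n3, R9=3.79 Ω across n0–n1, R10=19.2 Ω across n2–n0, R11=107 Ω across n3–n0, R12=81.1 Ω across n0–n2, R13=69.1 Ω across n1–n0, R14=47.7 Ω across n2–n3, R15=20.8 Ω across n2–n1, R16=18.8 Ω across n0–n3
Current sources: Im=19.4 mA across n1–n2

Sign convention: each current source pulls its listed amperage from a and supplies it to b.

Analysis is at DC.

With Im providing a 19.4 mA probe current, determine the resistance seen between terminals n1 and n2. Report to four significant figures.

R_eq = 5.368 Ω

MNA unknowns: 3 node voltages V₁..V_3
R1: Y=0.002801 on G[2,0]
R2: Y=0.07576 on G[0,2]
R3: Y=0.5682 on G[3,0]
R4: Y=0.002849 on G[2,0]
R5: Y=0.02725 on G[3,1]
R6: Y=0.02045 on G[1,3]
R7: Y=1.000 on G[3,1]
R8: Y=0.04202 on G[0,3]
R9: Y=0.2639 on G[0,1]
R10: Y=0.05208 on G[2,0]
R11: Y=0.009346 on G[3,0]
R12: Y=0.01233 on G[0,2]
R13: Y=0.01447 on G[1,0]
R14: Y=0.02096 on G[2,3]
R15: Y=0.04808 on G[2,1]
R16: Y=0.05319 on G[0,3]
Im: z[1]−=0.0194, z[2]+=0.0194
solve → V1=-0.01915, V2=0.08498, V3=-0.01050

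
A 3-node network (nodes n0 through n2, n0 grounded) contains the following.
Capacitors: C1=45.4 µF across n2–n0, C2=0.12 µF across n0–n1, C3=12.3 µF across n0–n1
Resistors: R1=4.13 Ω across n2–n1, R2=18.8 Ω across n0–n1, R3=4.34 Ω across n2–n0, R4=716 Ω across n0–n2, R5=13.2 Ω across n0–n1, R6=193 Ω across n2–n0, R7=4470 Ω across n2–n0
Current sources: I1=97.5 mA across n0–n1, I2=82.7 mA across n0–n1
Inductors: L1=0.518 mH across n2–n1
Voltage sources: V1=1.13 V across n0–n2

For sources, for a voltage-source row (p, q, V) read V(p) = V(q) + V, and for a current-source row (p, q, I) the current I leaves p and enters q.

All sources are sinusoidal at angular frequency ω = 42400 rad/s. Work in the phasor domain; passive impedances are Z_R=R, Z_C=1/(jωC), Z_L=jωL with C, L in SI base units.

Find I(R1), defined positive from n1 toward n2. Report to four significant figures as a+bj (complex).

Apply KCL at each of the 2 non-ground nodes and solve the resulting linear system.
Node n1: branches {R1, I1, R2, C2, I2, R5, L1, C3} → V_1 = -0.02685+0.1735j
Node n2: branches {C1, R1, R3, R4, L1, R6, R7, V1} → V_2 = -1.130+0.000j
Source currents: i(V1)=-0.5431-2.167j

0.2671+0.04200j A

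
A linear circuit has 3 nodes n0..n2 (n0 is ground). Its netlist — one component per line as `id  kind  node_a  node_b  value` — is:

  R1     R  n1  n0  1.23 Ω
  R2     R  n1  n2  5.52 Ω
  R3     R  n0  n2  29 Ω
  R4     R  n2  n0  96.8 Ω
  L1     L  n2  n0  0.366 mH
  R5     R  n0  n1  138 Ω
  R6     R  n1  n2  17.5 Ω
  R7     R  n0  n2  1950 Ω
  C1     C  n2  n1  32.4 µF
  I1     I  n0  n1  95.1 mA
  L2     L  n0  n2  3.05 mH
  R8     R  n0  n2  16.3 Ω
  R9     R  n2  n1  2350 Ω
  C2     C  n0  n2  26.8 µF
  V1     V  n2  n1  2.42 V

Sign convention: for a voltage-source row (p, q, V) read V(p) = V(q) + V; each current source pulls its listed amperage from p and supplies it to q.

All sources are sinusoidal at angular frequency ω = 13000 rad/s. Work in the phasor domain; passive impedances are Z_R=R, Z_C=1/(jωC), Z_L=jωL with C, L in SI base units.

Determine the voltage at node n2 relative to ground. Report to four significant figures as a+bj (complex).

2.211-0.2696j V

MNA unknowns: 2 node voltages V₁..V_2 plus 1 source current (V1)
R1: Y=0.8130+0.000j on G[1,0]
R2: Y=0.1812+0.000j on G[1,2]
R3: Y=0.03448+0.000j on G[0,2]
R4: Y=0.01033+0.000j on G[2,0]
L1: Y=0.000-0.2102j on G[2,0]
R5: Y=0.007246+0.000j on G[0,1]
R6: Y=0.05714+0.000j on G[1,2]
R7: Y=0.0005128+0.000j on G[0,2]
C1: Y=0.000+0.4212j on G[2,1]
I1: z[0]−=0.0951, z[1]+=0.0951
L2: Y=0.000-0.02522j on G[0,2]
R8: Y=0.06135+0.000j on G[0,2]
R9: Y=0.0004255+0.000j on G[2,1]
C2: Y=0.000+0.3484j on G[0,2]
V1: row V2−V1=2.42, i_V1 at 2,1
solve → V1=-0.2088-0.2696j, V2=2.211-0.2696j
aux → i_V1=-0.8441-1.240j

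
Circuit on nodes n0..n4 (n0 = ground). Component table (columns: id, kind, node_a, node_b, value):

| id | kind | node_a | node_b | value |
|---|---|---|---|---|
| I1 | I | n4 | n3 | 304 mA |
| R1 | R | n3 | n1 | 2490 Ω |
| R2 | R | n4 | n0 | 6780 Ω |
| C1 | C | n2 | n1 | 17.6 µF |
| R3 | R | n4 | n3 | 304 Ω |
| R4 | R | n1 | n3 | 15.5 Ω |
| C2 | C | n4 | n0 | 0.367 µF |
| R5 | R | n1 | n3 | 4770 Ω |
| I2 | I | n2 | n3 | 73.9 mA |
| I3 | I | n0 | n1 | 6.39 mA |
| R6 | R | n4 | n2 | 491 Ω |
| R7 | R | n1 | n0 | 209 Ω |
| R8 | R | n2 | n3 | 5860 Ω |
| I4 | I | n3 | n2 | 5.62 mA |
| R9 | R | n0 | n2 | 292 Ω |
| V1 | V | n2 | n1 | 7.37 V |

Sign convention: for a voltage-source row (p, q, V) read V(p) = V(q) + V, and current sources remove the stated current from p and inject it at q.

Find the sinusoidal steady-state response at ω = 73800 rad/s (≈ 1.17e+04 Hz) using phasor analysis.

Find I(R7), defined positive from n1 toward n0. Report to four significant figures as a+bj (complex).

0.08878+0.01167j A

MNA unknowns: 4 node voltages V₁..V_4 plus 1 source current (V1)
I1: z[4]−=0.304, z[3]+=0.304
R1: Y=0.0004016+0.000j on G[3,1]
R2: Y=0.0001475+0.000j on G[4,0]
C1: Y=0.000+1.299j on G[2,1]
R3: Y=0.003289+0.000j on G[4,3]
R4: Y=0.06452+0.000j on G[1,3]
C2: Y=0.000+0.02708j on G[4,0]
R5: Y=0.0002096+0.000j on G[1,3]
I2: z[2]−=0.0739, z[3]+=0.0739
I3: z[0]−=0.00639, z[1]+=0.00639
R6: Y=0.002037+0.000j on G[4,2]
R7: Y=0.004785+0.000j on G[1,0]
R8: Y=0.0001706+0.000j on G[2,3]
I4: z[3]−=0.00562, z[2]+=0.00562
R9: Y=0.003425+0.000j on G[0,2]
V1: row V2−V1=7.37, i_V1 at 2,1
solve → V1=18.56+2.440j, V2=25.93+2.440j, V3=23.07+2.626j, V4=-0.7740+6.316j
aux → i_V1=-0.2119-9.573j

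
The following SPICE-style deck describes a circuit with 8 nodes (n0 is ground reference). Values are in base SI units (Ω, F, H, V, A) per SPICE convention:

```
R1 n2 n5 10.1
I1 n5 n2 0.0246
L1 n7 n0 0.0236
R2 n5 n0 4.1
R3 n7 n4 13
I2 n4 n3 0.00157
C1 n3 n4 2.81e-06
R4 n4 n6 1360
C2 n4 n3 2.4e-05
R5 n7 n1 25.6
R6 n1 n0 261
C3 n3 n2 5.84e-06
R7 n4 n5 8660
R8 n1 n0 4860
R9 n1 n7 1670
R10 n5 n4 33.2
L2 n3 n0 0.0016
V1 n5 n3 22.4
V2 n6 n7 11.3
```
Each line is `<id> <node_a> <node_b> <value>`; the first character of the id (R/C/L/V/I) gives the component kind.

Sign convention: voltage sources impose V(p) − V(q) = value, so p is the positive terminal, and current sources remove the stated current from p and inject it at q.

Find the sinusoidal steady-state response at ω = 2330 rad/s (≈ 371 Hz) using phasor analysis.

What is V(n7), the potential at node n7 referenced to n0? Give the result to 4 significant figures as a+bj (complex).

3.301-21.09j V

MNA unknowns: 7 node voltages V₁..V_7 plus 2 source currents (V1, V2)
R1: Y=0.09901+0.000j on G[2,5]
I1: z[5]−=0.0246, z[2]+=0.0246
L1: Y=0.000-0.01819j on G[7,0]
R2: Y=0.2439+0.000j on G[5,0]
R3: Y=0.07692+0.000j on G[7,4]
I2: z[4]−=0.00157, z[3]+=0.00157
C1: Y=0.000+0.006547j on G[3,4]
R4: Y=0.0007353+0.000j on G[4,6]
C2: Y=0.000+0.05592j on G[4,3]
R5: Y=0.03906+0.000j on G[7,1]
R6: Y=0.003831+0.000j on G[1,0]
C3: Y=0.000+0.01361j on G[3,2]
R7: Y=0.0001155+0.000j on G[4,5]
R8: Y=0.0002058+0.000j on G[1,0]
R9: Y=0.0005988+0.000j on G[1,7]
R10: Y=0.03012+0.000j on G[5,4]
L2: Y=0.000-0.2682j on G[3,0]
V1: row V5−V3=22.4, i_V1 at 5,3
V2: row V6−V7=11.3, i_V2 at 6,7
solve → V1=2.996-19.14j, V2=12.50-13.19j, V3=-9.729-10.14j, V4=-1.375-22.86j, V5=12.67-10.14j, V6=14.60-21.09j, V7=3.301-21.09j
aux → i_V1=-3.557+1.785j, i_V2=-0.01175-0.001300j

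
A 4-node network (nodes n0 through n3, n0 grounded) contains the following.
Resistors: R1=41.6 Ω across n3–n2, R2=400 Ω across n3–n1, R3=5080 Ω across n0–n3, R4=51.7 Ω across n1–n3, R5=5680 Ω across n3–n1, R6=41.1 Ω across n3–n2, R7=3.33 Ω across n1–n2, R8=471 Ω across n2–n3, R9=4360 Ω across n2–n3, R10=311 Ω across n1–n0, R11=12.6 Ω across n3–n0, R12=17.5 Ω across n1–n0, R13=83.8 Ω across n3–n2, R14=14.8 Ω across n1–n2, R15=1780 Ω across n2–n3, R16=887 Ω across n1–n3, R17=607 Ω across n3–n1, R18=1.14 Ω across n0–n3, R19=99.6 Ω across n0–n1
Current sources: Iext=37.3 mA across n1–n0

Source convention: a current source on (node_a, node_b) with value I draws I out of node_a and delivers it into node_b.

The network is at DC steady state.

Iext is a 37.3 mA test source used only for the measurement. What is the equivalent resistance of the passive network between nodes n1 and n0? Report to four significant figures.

MNA unknowns: 3 node voltages V₁..V_3
R1: Y=0.02404 on G[3,2]
R2: Y=0.002500 on G[3,1]
R3: Y=0.0001969 on G[0,3]
R4: Y=0.01934 on G[1,3]
R5: Y=0.0001761 on G[3,1]
R6: Y=0.02433 on G[3,2]
R7: Y=0.3003 on G[1,2]
R8: Y=0.002123 on G[2,3]
R9: Y=0.0002294 on G[2,3]
R10: Y=0.003215 on G[1,0]
R11: Y=0.07937 on G[3,0]
R12: Y=0.05714 on G[1,0]
R13: Y=0.01193 on G[3,2]
R14: Y=0.06757 on G[1,2]
R15: Y=0.0005618 on G[2,3]
R16: Y=0.001127 on G[1,3]
R17: Y=0.001647 on G[3,1]
R18: Y=0.8772 on G[0,3]
R19: Y=0.01004 on G[0,1]
Iext: z[1]−=0.0373, z[0]+=0.0373
solve → V1=-0.2606, V2=-0.2253, V3=-0.01981

R_eq = 6.986 Ω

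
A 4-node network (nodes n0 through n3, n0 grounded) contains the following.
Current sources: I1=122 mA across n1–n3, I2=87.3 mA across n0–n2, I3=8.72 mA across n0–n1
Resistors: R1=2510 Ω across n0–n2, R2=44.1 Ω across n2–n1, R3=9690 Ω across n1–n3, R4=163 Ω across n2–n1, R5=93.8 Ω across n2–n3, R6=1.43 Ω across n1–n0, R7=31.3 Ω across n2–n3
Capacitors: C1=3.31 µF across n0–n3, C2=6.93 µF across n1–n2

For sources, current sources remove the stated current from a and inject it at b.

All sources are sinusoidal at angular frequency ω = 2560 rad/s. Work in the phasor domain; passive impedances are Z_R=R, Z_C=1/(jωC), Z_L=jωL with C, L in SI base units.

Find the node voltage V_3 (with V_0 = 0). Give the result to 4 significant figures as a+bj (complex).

Apply KCL at each of the 3 non-ground nodes and solve the resulting linear system.
Node n1: branches {I1, R2, R3, R4, R6, C2, I3} → V_1 = 0.07671-0.06409j
Node n2: branches {R1, R2, R4, I2, R5, C2, R7} → V_2 = 3.577-3.758j
Node n3: branches {I1, R3, R5, C1, R7} → V_3 = 5.466-4.833j

5.466-4.833j V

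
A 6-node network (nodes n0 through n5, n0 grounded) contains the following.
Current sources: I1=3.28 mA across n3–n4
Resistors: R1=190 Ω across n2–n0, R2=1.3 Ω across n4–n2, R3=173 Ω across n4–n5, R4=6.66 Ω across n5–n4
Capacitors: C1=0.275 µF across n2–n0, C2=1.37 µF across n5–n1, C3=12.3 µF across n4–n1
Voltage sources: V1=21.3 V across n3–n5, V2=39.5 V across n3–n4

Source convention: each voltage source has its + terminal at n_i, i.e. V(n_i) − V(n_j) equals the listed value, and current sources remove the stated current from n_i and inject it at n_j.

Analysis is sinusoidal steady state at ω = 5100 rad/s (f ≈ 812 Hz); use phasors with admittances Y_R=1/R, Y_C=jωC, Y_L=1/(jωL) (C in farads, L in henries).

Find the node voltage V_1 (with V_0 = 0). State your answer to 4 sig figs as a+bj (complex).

1.824+0.000j V

MNA unknowns: 5 node voltages V₁..V_5 plus 2 source currents (V1, V2)
I1: z[3]−=0.00328, z[4]+=0.00328
R1: Y=0.005263+0.000j on G[2,0]
R2: Y=0.7692+0.000j on G[4,2]
R3: Y=0.005780+0.000j on G[4,5]
C1: Y=0.000+0.001403j on G[2,0]
C2: Y=0.000+0.006987j on G[5,1]
C3: Y=0.000+0.06273j on G[4,1]
R4: Y=0.1502+0.000j on G[5,4]
V1: row V3−V5=21.3, i_V1 at 3,5
V2: row V3−V4=39.5, i_V2 at 3,4
solve → V1=1.824+0.000j, V2=0.000+0.000j, V3=39.50+0.000j, V4=0.000+0.000j, V5=18.20+0.000j
aux → i_V1=2.838+0.1144j, i_V2=-2.841-0.1144j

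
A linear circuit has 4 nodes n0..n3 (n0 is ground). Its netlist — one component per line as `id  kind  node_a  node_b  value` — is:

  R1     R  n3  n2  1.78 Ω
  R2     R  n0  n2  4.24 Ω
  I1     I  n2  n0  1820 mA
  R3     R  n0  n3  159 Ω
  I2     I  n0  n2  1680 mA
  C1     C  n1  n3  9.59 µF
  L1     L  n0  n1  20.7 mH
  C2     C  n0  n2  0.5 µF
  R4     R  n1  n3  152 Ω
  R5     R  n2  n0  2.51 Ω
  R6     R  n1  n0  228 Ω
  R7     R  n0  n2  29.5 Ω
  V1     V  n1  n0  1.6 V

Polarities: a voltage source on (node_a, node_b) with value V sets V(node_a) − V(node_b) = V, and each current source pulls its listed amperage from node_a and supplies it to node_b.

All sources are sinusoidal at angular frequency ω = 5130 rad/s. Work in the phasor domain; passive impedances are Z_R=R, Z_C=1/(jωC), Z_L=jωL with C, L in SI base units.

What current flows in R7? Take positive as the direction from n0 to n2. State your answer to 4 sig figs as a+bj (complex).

Element admittances at ω=5130 rad/s:
  Y(R1) = 0.5618+0.000j S between n3,n2
  Y(R2) = 0.2358+0.000j S between n0,n2
  I1: injects 1.82 A into n0 (from n2)
  Y(R3) = 0.006289+0.000j S between n0,n3
  I2: injects 1.68 A into n2 (from n0)
  Y(C1) = 0.000+0.04920j S between n1,n3
  Y(L1) = 0.000-0.009417j S between n0,n1
  Y(C2) = 0.000+0.002565j S between n0,n2
  Y(R4) = 0.006579+0.000j S between n1,n3
  Y(R5) = 0.3984+0.000j S between n2,n0
  Y(R6) = 0.004386+0.000j S between n1,n0
  Y(R7) = 0.03390+0.000j S between n0,n2
  V1: constraint V(n1)−V(n0) = 1.6
Assemble and solve the 4×4 MNA system:
  V(n1)=1.600+0.000j  V(n2)=-0.1712+0.1226j  V(n3)=-0.1261+0.2676j
  i(V1)=-0.03154-0.06809j

0.005802-0.004156j A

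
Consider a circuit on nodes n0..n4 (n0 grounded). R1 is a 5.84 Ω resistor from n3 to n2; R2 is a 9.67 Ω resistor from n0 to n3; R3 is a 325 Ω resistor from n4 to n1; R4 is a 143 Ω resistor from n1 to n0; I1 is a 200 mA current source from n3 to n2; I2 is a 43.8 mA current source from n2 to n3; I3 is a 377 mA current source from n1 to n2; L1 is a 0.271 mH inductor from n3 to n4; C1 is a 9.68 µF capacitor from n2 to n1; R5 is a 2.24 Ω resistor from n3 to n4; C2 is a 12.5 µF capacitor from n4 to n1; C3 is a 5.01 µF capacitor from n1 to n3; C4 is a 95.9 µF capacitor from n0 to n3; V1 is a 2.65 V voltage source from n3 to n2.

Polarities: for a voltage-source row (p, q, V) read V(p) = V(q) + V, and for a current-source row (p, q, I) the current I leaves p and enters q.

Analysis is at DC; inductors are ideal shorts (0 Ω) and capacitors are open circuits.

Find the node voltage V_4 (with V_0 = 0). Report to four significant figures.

2.480 V

MNA unknowns: 4 node voltages V₁..V_4 plus 2 source currents (L1, V1)
R1: Y=0.1712 on G[3,2]
R2: Y=0.1034 on G[0,3]
R3: Y=0.003077 on G[4,1]
R4: Y=0.006993 on G[1,0]
I1: z[3]−=0.2, z[2]+=0.2
I2: z[2]−=0.0438, z[3]+=0.0438
I3: z[1]−=0.377, z[2]+=0.377
L1: row V3−V4=0, i_L1 at 3,4
C1: Y=0.000 on G[2,1]
R5: Y=0.4464 on G[3,4]
C2: Y=0.000 on G[4,1]
C3: Y=0.000 on G[1,3]
C4: Y=0.000 on G[0,3]
V1: row V3−V2=2.65, i_V1 at 3,2
solve → V1=-36.68, V2=-0.1696, V3=2.480, V4=2.480
aux → i_L1=0.1205, i_V1=-0.9870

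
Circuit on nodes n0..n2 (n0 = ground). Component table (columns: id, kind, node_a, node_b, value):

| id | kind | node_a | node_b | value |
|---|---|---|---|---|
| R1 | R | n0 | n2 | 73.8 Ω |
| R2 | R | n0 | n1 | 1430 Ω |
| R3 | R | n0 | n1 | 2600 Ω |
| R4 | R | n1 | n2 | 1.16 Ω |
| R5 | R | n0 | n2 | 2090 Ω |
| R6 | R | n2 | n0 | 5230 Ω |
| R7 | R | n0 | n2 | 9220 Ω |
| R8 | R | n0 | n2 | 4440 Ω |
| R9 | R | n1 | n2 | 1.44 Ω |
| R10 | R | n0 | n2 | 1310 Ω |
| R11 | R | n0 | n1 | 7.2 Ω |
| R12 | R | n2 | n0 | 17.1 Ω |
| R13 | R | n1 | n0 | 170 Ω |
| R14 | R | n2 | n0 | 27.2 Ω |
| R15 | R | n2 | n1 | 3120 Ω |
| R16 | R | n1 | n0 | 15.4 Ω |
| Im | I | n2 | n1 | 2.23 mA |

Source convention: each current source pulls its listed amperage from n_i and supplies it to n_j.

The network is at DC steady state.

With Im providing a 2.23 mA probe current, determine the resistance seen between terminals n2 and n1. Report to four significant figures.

Apply KCL at each of the 2 non-ground nodes and solve the resulting linear system.
Node n1: branches {R2, R3, R4, R9, R11, R13, R15, R16, Im} → V_1 = 0.0004709
Node n2: branches {R1, R4, R5, R6, R7, R8, R9, R10, R12, R14, R15, Im} → V_2 = -0.0008978

R_eq = 0.6137 Ω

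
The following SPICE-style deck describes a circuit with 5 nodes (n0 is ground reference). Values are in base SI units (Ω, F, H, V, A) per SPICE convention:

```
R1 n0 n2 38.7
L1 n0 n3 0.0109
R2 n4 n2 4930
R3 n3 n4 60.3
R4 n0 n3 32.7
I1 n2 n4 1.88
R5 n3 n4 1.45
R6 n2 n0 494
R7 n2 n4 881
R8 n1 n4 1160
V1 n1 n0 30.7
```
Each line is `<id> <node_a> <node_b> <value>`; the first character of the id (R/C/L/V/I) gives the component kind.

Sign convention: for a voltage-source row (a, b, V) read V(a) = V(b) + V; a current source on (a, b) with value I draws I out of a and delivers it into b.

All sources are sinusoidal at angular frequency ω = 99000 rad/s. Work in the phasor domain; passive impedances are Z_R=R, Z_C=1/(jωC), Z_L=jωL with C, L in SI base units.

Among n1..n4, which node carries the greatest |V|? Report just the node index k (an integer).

MNA unknowns: 4 node voltages V₁..V_4 plus 1 source current (V1)
R1: Y=0.02584+0.000j on G[0,2]
L1: Y=0.000-0.0009267j on G[0,3]
R2: Y=0.0002028+0.000j on G[4,2]
R3: Y=0.01658+0.000j on G[3,4]
R4: Y=0.03058+0.000j on G[0,3]
I1: z[2]−=1.88, z[4]+=1.88
R5: Y=0.6897+0.000j on G[3,4]
R6: Y=0.002024+0.000j on G[2,0]
R7: Y=0.001135+0.000j on G[2,4]
R8: Y=0.0008621+0.000j on G[1,4]
V1: row V1−V0=30.7, i_V1 at 1,0
solve → V1=30.70+0.000j, V2=-61.73+0.07173j, V3=55.43+1.570j, V4=57.83+1.566j
aux → i_V1=0.02339+0.001350j

2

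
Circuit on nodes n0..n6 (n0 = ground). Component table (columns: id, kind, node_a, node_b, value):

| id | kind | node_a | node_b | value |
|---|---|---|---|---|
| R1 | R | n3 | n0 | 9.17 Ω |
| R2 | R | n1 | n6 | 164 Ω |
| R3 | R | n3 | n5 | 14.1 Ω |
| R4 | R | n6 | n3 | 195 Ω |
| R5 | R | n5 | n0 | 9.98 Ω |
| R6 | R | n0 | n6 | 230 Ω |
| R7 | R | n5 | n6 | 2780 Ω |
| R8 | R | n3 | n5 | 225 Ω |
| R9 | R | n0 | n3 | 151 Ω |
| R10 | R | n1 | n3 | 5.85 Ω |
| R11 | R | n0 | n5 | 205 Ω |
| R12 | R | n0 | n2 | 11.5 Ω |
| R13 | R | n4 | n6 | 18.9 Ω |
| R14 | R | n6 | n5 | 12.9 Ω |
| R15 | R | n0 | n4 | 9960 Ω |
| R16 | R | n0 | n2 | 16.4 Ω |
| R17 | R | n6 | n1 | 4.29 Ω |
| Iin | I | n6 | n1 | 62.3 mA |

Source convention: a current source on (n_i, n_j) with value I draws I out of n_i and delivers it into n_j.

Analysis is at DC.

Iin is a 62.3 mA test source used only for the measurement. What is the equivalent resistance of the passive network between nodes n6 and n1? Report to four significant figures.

Element admittances at DC:
  Y(R1) = 0.1091 S between n3,n0
  Y(R2) = 0.006098 S between n1,n6
  Y(R3) = 0.07092 S between n3,n5
  Y(R4) = 0.005128 S between n6,n3
  Y(R5) = 0.1002 S between n5,n0
  Y(R6) = 0.004348 S between n0,n6
  Y(R7) = 0.0003597 S between n5,n6
  Y(R8) = 0.004444 S between n3,n5
  Y(R9) = 0.006623 S between n0,n3
  Y(R10) = 0.1709 S between n1,n3
  Y(R11) = 0.004878 S between n0,n5
  Y(R12) = 0.08696 S between n0,n2
  Y(R13) = 0.05291 S between n4,n6
  Y(R14) = 0.07752 S between n6,n5
  Y(R15) = 0.0001004 S between n0,n4
  Y(R16) = 0.06098 S between n0,n2
  Y(R17) = 0.2331 S between n6,n1
  Iin: injects 0.0623 A into n1 (from n6)
Assemble and solve the 6×6 MNA system:
  V(n1)=0.08799  V(n2)=0.000  V(n3)=0.03285  V(n4)=-0.1328  V(n5)=-0.03053  V(n6)=-0.1330

R_eq = 3.548 Ω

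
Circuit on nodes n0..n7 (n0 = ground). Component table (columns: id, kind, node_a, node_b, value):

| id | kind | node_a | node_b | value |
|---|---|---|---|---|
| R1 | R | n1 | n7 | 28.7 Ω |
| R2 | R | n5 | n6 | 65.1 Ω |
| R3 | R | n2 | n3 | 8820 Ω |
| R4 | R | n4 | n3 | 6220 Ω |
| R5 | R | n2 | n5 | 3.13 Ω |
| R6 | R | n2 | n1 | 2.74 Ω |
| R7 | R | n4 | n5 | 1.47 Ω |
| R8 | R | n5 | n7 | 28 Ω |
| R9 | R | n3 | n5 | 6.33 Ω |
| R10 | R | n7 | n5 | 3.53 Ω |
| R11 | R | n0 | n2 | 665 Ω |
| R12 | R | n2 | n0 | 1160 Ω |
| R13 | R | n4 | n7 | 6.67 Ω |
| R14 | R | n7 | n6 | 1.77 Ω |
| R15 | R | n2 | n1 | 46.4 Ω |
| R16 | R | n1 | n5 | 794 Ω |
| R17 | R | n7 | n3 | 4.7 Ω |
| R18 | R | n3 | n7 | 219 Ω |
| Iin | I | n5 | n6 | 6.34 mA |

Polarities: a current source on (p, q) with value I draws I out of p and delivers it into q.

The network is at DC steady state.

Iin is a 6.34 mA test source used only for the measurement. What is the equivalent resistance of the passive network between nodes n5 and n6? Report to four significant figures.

R_eq = 3.365 Ω

MNA unknowns: 7 node voltages V₁..V_7
R1: Y=0.03484 on G[1,7]
R2: Y=0.01536 on G[5,6]
R3: Y=0.0001134 on G[2,3]
R4: Y=0.0001608 on G[4,3]
R5: Y=0.3195 on G[2,5]
R6: Y=0.3650 on G[2,1]
R7: Y=0.6803 on G[4,5]
R8: Y=0.03571 on G[5,7]
R9: Y=0.1580 on G[3,5]
R10: Y=0.2833 on G[7,5]
R11: Y=0.001504 on G[0,2]
R12: Y=0.0008621 on G[2,0]
R13: Y=0.1499 on G[4,7]
R14: Y=0.5650 on G[7,6]
R15: Y=0.02155 on G[2,1]
R16: Y=0.001259 on G[1,5]
R17: Y=0.2128 on G[7,3]
R18: Y=0.004566 on G[3,7]
Iin: z[5]−=0.00634, z[6]+=0.00634
solve → V1=0.0007986, V2=0.000, V3=0.005218, V4=0.0009632, V5=-0.0009680, V6=0.02036, V7=0.009721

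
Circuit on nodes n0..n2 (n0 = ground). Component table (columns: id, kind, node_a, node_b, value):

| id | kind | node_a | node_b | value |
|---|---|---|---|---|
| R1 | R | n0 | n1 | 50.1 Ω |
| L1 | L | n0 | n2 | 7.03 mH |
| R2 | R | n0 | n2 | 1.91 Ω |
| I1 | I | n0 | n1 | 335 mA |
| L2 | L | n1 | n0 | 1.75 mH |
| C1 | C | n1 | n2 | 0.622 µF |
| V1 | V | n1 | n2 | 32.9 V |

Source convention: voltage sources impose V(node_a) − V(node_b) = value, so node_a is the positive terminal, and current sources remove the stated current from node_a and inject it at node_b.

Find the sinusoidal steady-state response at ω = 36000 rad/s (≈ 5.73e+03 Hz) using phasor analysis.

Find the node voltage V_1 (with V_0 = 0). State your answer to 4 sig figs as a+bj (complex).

MNA unknowns: 2 node voltages V₁..V_2 plus 1 source current (V1)
R1: Y=0.01996+0.000j on G[0,1]
L1: Y=0.000-0.003951j on G[0,2]
R2: Y=0.5236+0.000j on G[0,2]
I1: z[0]−=0.335, z[1]+=0.335
L2: Y=0.000-0.01587j on G[1,0]
C1: Y=0.000+0.02239j on G[1,2]
V1: row V1−V2=32.9, i_V1 at 1,2
solve → V1=32.27+0.9380j, V2=-0.6261+0.9380j
aux → i_V1=-0.3241-0.2431j

32.27+0.9380j V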